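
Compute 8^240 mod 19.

1

By repeated squaring mod 19: 8^1≡8, 8^2≡7, 8^4≡11, 8^8≡7, 8^16≡11, 8^32≡7, 8^64≡11, 8^128≡7.
240 = 16 + 32 + 64 + 128, so 8^240 ≡ 11·7·11·7 ≡ 1 (mod 19).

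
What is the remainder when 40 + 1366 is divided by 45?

1366 mod 45 = 16 (since 30·45 = 1350).
(40 + 16) mod 45 = 11.

11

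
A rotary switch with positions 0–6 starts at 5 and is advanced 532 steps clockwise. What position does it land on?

532 = 76·7 + 0, so 532 mod 7 = 0.
(5 + 0) mod 7 = 5.

5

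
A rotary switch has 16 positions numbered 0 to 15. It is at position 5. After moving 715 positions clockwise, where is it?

0

Dividing 715 by 16 gives quotient 44 and remainder 11.
(5 + 11) mod 16 = 0.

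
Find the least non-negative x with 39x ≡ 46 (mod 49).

39⁻¹ ≡ 44 (mod 49) because 39·44 = 1716 = 35·49 + 1.
Multiplying both sides by 44: x ≡ 44·46 = 2024 ≡ 15 (mod 49).

15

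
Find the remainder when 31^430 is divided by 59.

46

By repeated squaring mod 59: 31^1≡31, 31^2≡17, 31^4≡53, 31^8≡36, 31^16≡57, 31^32≡4, 31^64≡16, 31^128≡20, 31^256≡46.
Since 430 = 2 + 4 + 8 + 32 + 128 + 256 in binary, 31^430 ≡ 17·53·36·4·20·46 ≡ 46 (mod 59).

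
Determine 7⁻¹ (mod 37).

16

7·16 = 112 = 3·37 + 1, so 7⁻¹ ≡ 16 (mod 37).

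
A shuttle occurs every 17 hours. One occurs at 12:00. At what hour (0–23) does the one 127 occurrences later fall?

11

127·17 = 2159.
Dividing 2159 by 24 gives quotient 89 and remainder 23.
(12 + 23) mod 24 = 11.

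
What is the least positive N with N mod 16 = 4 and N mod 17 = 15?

Since 17·1 ≡ 1 (mod 16), take x = 15 + 17·((4−15)·1 mod 16) = 15 + 17·5 = 100.
Check: 100 mod 16 = 4, 100 mod 17 = 15.

100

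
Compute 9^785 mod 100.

By repeated squaring mod 100: 9^1≡9, 9^2≡81, 9^4≡61, 9^8≡21, 9^16≡41, 9^32≡81, 9^64≡61, 9^128≡21, 9^256≡41, 9^512≡81.
Since 785 = 1 + 16 + 256 + 512 in binary, 9^785 ≡ 9·41·41·81 ≡ 49 (mod 100).

49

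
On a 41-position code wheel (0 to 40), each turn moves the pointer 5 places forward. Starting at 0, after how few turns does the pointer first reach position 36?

40

5⁻¹ ≡ 33 (mod 41) because 5·33 = 165 = 4·41 + 1.
So x ≡ 33·36 = 1188 ≡ 40 (mod 41).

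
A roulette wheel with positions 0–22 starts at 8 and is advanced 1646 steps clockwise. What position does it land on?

21

Dividing 1646 by 23 gives quotient 71 and remainder 13.
(8 + 13) mod 23 = 21.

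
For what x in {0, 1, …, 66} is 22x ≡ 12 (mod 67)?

22⁻¹ ≡ 64 (mod 67) because 22·64 = 1408 = 21·67 + 1.
So x ≡ 64·12 = 768 ≡ 31 (mod 67).
Check: 22·31 = 682 = 10·67 + 12.

31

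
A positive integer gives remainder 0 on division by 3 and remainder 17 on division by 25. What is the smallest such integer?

x ≡ 0 (mod 3) gives x ∈ {0, 3, 6, 9, 12, 15, 18, 21, …}.
The first of these with x mod 25 = 17 is 42.

42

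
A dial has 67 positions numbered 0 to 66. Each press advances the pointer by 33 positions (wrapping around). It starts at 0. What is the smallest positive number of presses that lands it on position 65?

The inverse of 33 mod 67 is 65 (since 33·65 = 2145 ≡ 1).
So x ≡ 65·65 = 4225 ≡ 4 (mod 67).

4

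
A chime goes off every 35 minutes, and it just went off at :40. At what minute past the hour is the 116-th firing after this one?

20

116·35 = 4060.
4060 mod 60 = 40 (since 67·60 = 4020).
(40 + 40) mod 60 = 20.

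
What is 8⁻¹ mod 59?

59 = 7·8 + 3
8 = 2·3 + 2
3 = 1·2 + 1
2 = 2·1 + 0
Back-substituting gives 8·37 ≡ 1 (mod 59).

37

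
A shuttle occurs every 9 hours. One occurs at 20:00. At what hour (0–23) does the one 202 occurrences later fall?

202·9 = 1818.
1818 mod 24 = 18 (since 75·24 = 1800).
(20 + 18) mod 24 = 14.

14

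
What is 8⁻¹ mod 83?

83 = 10·8 + 3
8 = 2·3 + 2
3 = 1·2 + 1
2 = 2·1 + 0
Back-substituting gives 8·52 ≡ 1 (mod 83).

52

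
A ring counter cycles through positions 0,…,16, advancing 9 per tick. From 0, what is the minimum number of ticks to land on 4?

8

The inverse of 9 mod 17 is 2 (since 9·2 = 18 ≡ 1).
Multiplying both sides by 2: x ≡ 2·4 = 8 ≡ 8 (mod 17).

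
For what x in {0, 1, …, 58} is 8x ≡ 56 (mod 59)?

The inverse of 8 mod 59 is 37 (since 8·37 = 296 ≡ 1).
Multiplying both sides by 37: x ≡ 37·56 = 2072 ≡ 7 (mod 59).

7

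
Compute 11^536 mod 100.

61

By repeated squaring mod 100: 11^1≡11, 11^2≡21, 11^4≡41, 11^8≡81, 11^16≡61, 11^32≡21, 11^64≡41, 11^128≡81, 11^256≡61, 11^512≡21.
536 = 8 + 16 + 512, so 11^536 ≡ 81·61·21 ≡ 61 (mod 100).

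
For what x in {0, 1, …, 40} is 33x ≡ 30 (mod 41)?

27

33⁻¹ ≡ 5 (mod 41) because 33·5 = 165 = 4·41 + 1.
Multiplying both sides by 5: x ≡ 5·30 = 150 ≡ 27 (mod 41).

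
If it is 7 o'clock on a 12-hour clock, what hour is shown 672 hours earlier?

Dividing 672 by 12 gives quotient 56 and remainder 0.
7 − 0 → 7 on a 12-hour dial.

7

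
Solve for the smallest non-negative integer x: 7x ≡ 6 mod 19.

7⁻¹ ≡ 11 (mod 19) because 7·11 = 77 = 4·19 + 1.
So x ≡ 11·6 = 66 ≡ 9 (mod 19).

9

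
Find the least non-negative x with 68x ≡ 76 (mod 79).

68⁻¹ ≡ 43 (mod 79) because 68·43 = 2924 = 37·79 + 1.
Multiplying both sides by 43: x ≡ 43·76 = 3268 ≡ 29 (mod 79).

29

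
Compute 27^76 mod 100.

61

By repeated squaring mod 100: 27^1≡27, 27^2≡29, 27^4≡41, 27^8≡81, 27^16≡61, 27^32≡21, 27^64≡41.
76 = 4 + 8 + 64, so 27^76 ≡ 41·81·41 ≡ 61 (mod 100).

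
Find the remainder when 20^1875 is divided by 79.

21

Square-and-reduce mod 79: 20^1≡20, 20^2≡5, 20^4≡25, 20^8≡72, 20^16≡49, 20^32≡31, 20^64≡13, 20^128≡11, 20^256≡42, 20^512≡26, 20^1024≡44.
1875 = 1 + 2 + 16 + 64 + 256 + 512 + 1024, so 20^1875 ≡ 20·5·49·13·42·26·44 ≡ 21 (mod 79).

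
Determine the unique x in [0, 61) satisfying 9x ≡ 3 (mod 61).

The inverse of 9 mod 61 is 34 (since 9·34 = 306 ≡ 1).
Multiplying both sides by 34: x ≡ 34·3 = 102 ≡ 41 (mod 61).

41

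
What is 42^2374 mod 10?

4

Last digits of 2^n: 2, 4, 8, 6 (period 4).
2374 mod 4 = 2, so the last digit matches 2^2 = 4.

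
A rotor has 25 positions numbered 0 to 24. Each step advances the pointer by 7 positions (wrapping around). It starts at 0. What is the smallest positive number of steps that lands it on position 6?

8

7⁻¹ ≡ 18 (mod 25) because 7·18 = 126 = 5·25 + 1.
Multiplying both sides by 18: x ≡ 18·6 = 108 ≡ 8 (mod 25).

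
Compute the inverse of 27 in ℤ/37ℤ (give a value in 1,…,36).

11

37 = 1·27 + 10
27 = 2·10 + 7
10 = 1·7 + 3
7 = 2·3 + 1
3 = 3·1 + 0
Back-substituting gives 27·11 ≡ 1 (mod 37).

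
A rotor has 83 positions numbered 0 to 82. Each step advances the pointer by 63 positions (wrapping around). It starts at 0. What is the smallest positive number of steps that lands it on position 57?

The inverse of 63 mod 83 is 29 (since 63·29 = 1827 ≡ 1).
So x ≡ 29·57 = 1653 ≡ 76 (mod 83).
Check: 63·76 = 4788 = 57·83 + 57.

76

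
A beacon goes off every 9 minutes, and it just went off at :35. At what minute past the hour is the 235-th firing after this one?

50

235·9 = 2115.
2115 mod 60 = 15 (since 35·60 = 2100).
(35 + 15) mod 60 = 50.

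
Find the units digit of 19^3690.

1

Powers of 9 mod 10 repeat with period 2: 9, 1.
3690 mod 2 = 0, so the last digit matches 9^2 = 1.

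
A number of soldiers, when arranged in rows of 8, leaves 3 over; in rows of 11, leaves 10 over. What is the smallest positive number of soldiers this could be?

43

x ≡ 3 (mod 8) gives x ∈ {3, 11, 19, 27, 35, 43}.
The first of these with x mod 11 = 10 is 43.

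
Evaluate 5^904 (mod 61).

15

Successive squares of 5 mod 61: 5^1≡5, 5^2≡25, 5^4≡15, 5^8≡42, 5^16≡56, 5^32≡25, 5^64≡15, 5^128≡42, 5^256≡56, 5^512≡25.
Since 904 = 8 + 128 + 256 + 512 in binary, 5^904 ≡ 42·42·56·25 ≡ 15 (mod 61).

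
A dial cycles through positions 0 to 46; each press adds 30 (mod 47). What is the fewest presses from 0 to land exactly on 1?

11

47 = 1·30 + 17
30 = 1·17 + 13
17 = 1·13 + 4
13 = 3·4 + 1
4 = 4·1 + 0
Back-substituting gives 30·11 ≡ 1 (mod 47).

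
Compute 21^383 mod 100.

61

By repeated squaring mod 100: 21^1≡21, 21^2≡41, 21^4≡81, 21^8≡61, 21^16≡21, 21^32≡41, 21^64≡81, 21^128≡61, 21^256≡21.
Since 383 = 1 + 2 + 4 + 8 + 16 + 32 + 64 + 256 in binary, 21^383 ≡ 21·41·81·61·21·41·81·21 ≡ 61 (mod 100).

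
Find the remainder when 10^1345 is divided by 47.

Square-and-reduce mod 47: 10^1≡10, 10^2≡6, 10^4≡36, 10^8≡27, 10^16≡24, 10^32≡12, 10^64≡3, 10^128≡9, 10^256≡34, 10^512≡28, 10^1024≡32.
1345 = 1 + 64 + 256 + 1024, so 10^1345 ≡ 10·3·34·32 ≡ 22 (mod 47).

22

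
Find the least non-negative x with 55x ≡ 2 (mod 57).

55⁻¹ ≡ 28 (mod 57) because 55·28 = 1540 = 27·57 + 1.
So x ≡ 28·2 = 56 ≡ 56 (mod 57).
Check: 55·56 = 3080 = 54·57 + 2.

56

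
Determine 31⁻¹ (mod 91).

47

31·47 = 1457 = 16·91 + 1, so 31⁻¹ ≡ 47 (mod 91).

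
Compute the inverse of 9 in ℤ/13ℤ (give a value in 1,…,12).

9·3 = 27 = 2·13 + 1, so 9⁻¹ ≡ 3 (mod 13).

3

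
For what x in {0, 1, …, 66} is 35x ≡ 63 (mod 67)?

42

The inverse of 35 mod 67 is 23 (since 35·23 = 805 ≡ 1).
So x ≡ 23·63 = 1449 ≡ 42 (mod 67).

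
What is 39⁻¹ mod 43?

39·32 = 1248 = 29·43 + 1, so 39⁻¹ ≡ 32 (mod 43).

32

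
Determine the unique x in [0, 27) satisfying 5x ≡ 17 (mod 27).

The inverse of 5 mod 27 is 11 (since 5·11 = 55 ≡ 1).
Multiplying both sides by 11: x ≡ 11·17 = 187 ≡ 25 (mod 27).

25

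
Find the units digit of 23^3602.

9

The units digit of 23^n cycles with period 4: 3, 9, 7, 1, …
3602 mod 4 = 2, so the last digit matches 3^2 = 9.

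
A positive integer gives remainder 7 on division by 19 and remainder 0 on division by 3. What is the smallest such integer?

45

x ≡ 0 (mod 3) gives x ∈ {0, 3, 6, 9, 12, 15, 18, 21, …}.
The first of these with x mod 19 = 7 is 45.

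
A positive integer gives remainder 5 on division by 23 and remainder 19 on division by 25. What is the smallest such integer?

419

Since 25·12 ≡ 1 (mod 23), take x = 19 + 25·((5−19)·12 mod 23) = 19 + 25·16 = 419.
Check: 419 mod 23 = 5, 419 mod 25 = 19.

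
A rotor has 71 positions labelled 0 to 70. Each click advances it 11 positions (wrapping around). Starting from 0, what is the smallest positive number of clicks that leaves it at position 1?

71 = 6·11 + 5
11 = 2·5 + 1
5 = 5·1 + 0
Back-substituting gives 11·13 ≡ 1 (mod 71).

13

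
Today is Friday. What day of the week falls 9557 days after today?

Dividing 9557 by 7 gives quotient 1365 and remainder 2.
Friday + 2 days → Sunday.

Sunday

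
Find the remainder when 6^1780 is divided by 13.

9

Successive squares of 6 mod 13: 6^1≡6, 6^2≡10, 6^4≡9, 6^8≡3, 6^16≡9, 6^32≡3, 6^64≡9, 6^128≡3, 6^256≡9, 6^512≡3, 6^1024≡9.
Since 1780 = 4 + 16 + 32 + 64 + 128 + 512 + 1024 in binary, 6^1780 ≡ 9·9·3·9·3·3·9 ≡ 9 (mod 13).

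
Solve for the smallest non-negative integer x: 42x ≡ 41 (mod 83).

82

42⁻¹ ≡ 2 (mod 83) because 42·2 = 84 = 1·83 + 1.
So x ≡ 2·41 = 82 ≡ 82 (mod 83).
Check: 42·82 = 3444 = 41·83 + 41.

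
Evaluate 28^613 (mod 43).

Successive squares of 28 mod 43: 28^1≡28, 28^2≡10, 28^4≡14, 28^8≡24, 28^16≡17, 28^32≡31, 28^64≡15, 28^128≡10, 28^256≡14, 28^512≡24.
Since 613 = 1 + 4 + 32 + 64 + 512 in binary, 28^613 ≡ 28·14·31·15·24 ≡ 29 (mod 43).

29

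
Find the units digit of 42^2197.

Last digits of 2^n: 2, 4, 8, 6 (period 4).
2197 leaves remainder 1 on division by 4, so 42^2197 ends in 2.

2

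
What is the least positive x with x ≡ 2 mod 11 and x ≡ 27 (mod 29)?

x ≡ 2 (mod 11) gives x ∈ {2, 13, 24, 35, 46, 57, 68, 79, …}.
The first of these with x mod 29 = 27 is 288.

288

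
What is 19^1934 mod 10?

1

Last digits of 9^n: 9, 1 (period 2).
1934 leaves remainder 0 on division by 2, so 19^1934 ends in 1.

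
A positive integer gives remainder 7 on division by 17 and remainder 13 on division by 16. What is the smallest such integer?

109

x ≡ 13 (mod 16) gives x ∈ {13, 29, 45, 61, 77, 93, 109}.
The first of these with x mod 17 = 7 is 109.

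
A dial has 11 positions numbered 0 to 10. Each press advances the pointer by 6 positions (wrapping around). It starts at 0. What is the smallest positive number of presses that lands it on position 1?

The inverse of 6 mod 11 is 2 (since 6·2 = 12 ≡ 1).
So x ≡ 2·1 = 2 ≡ 2 (mod 11).

2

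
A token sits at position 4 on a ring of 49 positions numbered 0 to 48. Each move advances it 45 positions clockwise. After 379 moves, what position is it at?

379·45 = 17055.
17055 = 348·49 + 3, so 17055 mod 49 = 3.
(4 + 3) mod 49 = 7.

7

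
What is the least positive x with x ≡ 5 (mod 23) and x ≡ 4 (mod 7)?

x ≡ 4 (mod 7) gives x ∈ {4, 11, 18, 25, 32, 39, 46, 53, …}.
The first of these with x mod 23 = 5 is 74.

74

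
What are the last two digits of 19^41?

Successive squares of 19 mod 100: 19^1≡19, 19^2≡61, 19^4≡21, 19^8≡41, 19^16≡81, 19^32≡61.
41 = 1 + 8 + 32, so 19^41 ≡ 19·41·61 ≡ 19 (mod 100).

19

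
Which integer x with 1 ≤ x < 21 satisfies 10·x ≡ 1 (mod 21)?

19

10·19 = 190 = 9·21 + 1, so 10⁻¹ ≡ 19 (mod 21).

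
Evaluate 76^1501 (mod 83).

By repeated squaring mod 83: 76^1≡76, 76^2≡49, 76^4≡77, 76^8≡36, 76^16≡51, 76^32≡28, 76^64≡37, 76^128≡41, 76^256≡21, 76^512≡26, 76^1024≡12.
1501 = 1 + 4 + 8 + 16 + 64 + 128 + 256 + 1024, so 76^1501 ≡ 76·77·36·51·37·41·21·12 ≡ 13 (mod 83).

13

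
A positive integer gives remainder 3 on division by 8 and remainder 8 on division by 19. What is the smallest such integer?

27

Since 19·3 ≡ 1 (mod 8), take x = 8 + 19·((3−8)·3 mod 8) = 8 + 19·1 = 27.
Check: 27 mod 8 = 3, 27 mod 19 = 8.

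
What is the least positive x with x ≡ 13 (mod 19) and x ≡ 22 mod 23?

298

x ≡ 13 (mod 19) gives x ∈ {13, 32, 51, 70, 89, 108, 127, 146, …}.
The first of these with x mod 23 = 22 is 298.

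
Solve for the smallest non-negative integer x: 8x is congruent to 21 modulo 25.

The inverse of 8 mod 25 is 22 (since 8·22 = 176 ≡ 1).
Multiplying both sides by 22: x ≡ 22·21 = 462 ≡ 12 (mod 25).

12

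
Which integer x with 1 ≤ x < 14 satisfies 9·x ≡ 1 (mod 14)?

9·11 = 99 = 7·14 + 1, so 9⁻¹ ≡ 11 (mod 14).

11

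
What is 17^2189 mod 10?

Last digits of 7^n: 7, 9, 3, 1 (period 4).
2189 leaves remainder 1 on division by 4, so 17^2189 ends in 7.

7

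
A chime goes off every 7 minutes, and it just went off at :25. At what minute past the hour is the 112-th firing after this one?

29

112·7 = 784.
Dividing 784 by 60 gives quotient 13 and remainder 4.
(25 + 4) mod 60 = 29.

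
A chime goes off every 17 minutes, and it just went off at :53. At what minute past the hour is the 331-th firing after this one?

331·17 = 5627.
5627 = 93·60 + 47, so 5627 mod 60 = 47.
(53 + 47) mod 60 = 40.

40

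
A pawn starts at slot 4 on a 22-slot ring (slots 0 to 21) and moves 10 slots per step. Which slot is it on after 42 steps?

6

42·10 = 420.
420 = 19·22 + 2, so 420 mod 22 = 2.
(4 + 2) mod 22 = 6.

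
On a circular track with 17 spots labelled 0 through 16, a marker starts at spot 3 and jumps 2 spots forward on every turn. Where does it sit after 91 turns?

91·2 = 182.
182 = 10·17 + 12, so 182 mod 17 = 12.
(3 + 12) mod 17 = 15.

15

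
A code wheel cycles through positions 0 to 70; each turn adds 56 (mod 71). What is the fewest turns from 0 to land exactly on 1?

71 = 1·56 + 15
56 = 3·15 + 11
15 = 1·11 + 4
11 = 2·4 + 3
4 = 1·3 + 1
3 = 3·1 + 0
Back-substituting gives 56·52 ≡ 1 (mod 71).

52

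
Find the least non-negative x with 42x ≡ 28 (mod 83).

42⁻¹ ≡ 2 (mod 83) because 42·2 = 84 = 1·83 + 1.
Multiplying both sides by 2: x ≡ 2·28 = 56 ≡ 56 (mod 83).

56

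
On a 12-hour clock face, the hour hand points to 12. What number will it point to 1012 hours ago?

1012 − 84·12 = 4, so 1012 ≡ 4 (mod 12).
12 − 4 → 8 on a 12-hour dial.

8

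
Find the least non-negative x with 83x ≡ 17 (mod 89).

12

The inverse of 83 mod 89 is 74 (since 83·74 = 6142 ≡ 1).
So x ≡ 74·17 = 1258 ≡ 12 (mod 89).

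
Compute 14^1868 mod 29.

By repeated squaring mod 29: 14^1≡14, 14^2≡22, 14^4≡20, 14^8≡23, 14^16≡7, 14^32≡20, 14^64≡23, 14^128≡7, 14^256≡20, 14^512≡23, 14^1024≡7.
Since 1868 = 4 + 8 + 64 + 256 + 512 + 1024 in binary, 14^1868 ≡ 20·23·23·20·23·7 ≡ 24 (mod 29).

24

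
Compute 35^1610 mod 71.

By repeated squaring mod 71: 35^1≡35, 35^2≡18, 35^4≡40, 35^8≡38, 35^16≡24, 35^32≡8, 35^64≡64, 35^128≡49, 35^256≡58, 35^512≡27, 35^1024≡19.
1610 = 2 + 8 + 64 + 512 + 1024, so 35^1610 ≡ 18·38·64·27·19 ≡ 1 (mod 71).

1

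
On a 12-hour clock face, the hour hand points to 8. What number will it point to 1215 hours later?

1215 mod 12 = 3 (since 101·12 = 1212).
8 + 3 → 11 on a 12-hour dial.

11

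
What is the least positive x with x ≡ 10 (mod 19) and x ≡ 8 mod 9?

143

Since 9·17 ≡ 1 (mod 19), take x = 8 + 9·((10−8)·17 mod 19) = 8 + 9·15 = 143.
Check: 143 mod 19 = 10, 143 mod 9 = 8.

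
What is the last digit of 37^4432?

The units digit of 37^n cycles with period 4: 7, 9, 3, 1, …
4432 leaves remainder 0 on division by 4, so 37^4432 ends in 1.

1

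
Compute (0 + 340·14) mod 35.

0

340·14 = 4760.
Dividing 4760 by 35 gives quotient 136 and remainder 0.
(0 + 0) mod 35 = 0.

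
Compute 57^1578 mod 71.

25

Square-and-reduce mod 71: 57^1≡57, 57^2≡54, 57^4≡5, 57^8≡25, 57^16≡57, 57^32≡54, 57^64≡5, 57^128≡25, 57^256≡57, 57^512≡54, 57^1024≡5.
1578 = 2 + 8 + 32 + 512 + 1024, so 57^1578 ≡ 54·25·54·54·5 ≡ 25 (mod 71).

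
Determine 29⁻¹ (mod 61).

40

29·40 = 1160 = 19·61 + 1, so 29⁻¹ ≡ 40 (mod 61).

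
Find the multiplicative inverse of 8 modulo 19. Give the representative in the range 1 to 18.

8·12 = 96 = 5·19 + 1, so 8⁻¹ ≡ 12 (mod 19).

12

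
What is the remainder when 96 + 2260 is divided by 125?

106

2260 − 18·125 = 10, so 2260 ≡ 10 (mod 125).
(96 + 10) mod 125 = 106.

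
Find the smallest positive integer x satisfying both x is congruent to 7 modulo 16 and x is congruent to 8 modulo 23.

Since 23·7 ≡ 1 (mod 16), take x = 8 + 23·((7−8)·7 mod 16) = 8 + 23·9 = 215.
Check: 215 mod 16 = 7, 215 mod 23 = 8.

215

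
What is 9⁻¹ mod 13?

13 = 1·9 + 4
9 = 2·4 + 1
4 = 4·1 + 0
Back-substituting gives 9·3 ≡ 1 (mod 13).

3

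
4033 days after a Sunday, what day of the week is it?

4033 mod 7 = 1 (since 576·7 = 4032).
Sunday + 1 day → Monday.

Monday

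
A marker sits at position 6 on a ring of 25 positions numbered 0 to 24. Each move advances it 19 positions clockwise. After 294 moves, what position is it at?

294·19 = 5586.
Dividing 5586 by 25 gives quotient 223 and remainder 11.
(6 + 11) mod 25 = 17.

17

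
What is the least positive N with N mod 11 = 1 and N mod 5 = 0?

45

Since 5·9 ≡ 1 (mod 11), take x = 0 + 5·((1−0)·9 mod 11) = 0 + 5·9 = 45.
Check: 45 mod 11 = 1, 45 mod 5 = 0.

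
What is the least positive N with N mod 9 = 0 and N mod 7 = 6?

Since 7·4 ≡ 1 (mod 9), take x = 6 + 7·((0−6)·4 mod 9) = 6 + 7·3 = 27.
Check: 27 mod 9 = 0, 27 mod 7 = 6.

27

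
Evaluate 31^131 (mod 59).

Successive squares of 31 mod 59: 31^1≡31, 31^2≡17, 31^4≡53, 31^8≡36, 31^16≡57, 31^32≡4, 31^64≡16, 31^128≡20.
131 = 1 + 2 + 128, so 31^131 ≡ 31·17·20 ≡ 38 (mod 59).

38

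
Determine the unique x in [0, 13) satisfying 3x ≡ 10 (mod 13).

3⁻¹ ≡ 9 (mod 13) because 3·9 = 27 = 2·13 + 1.
Multiplying both sides by 9: x ≡ 9·10 = 90 ≡ 12 (mod 13).

12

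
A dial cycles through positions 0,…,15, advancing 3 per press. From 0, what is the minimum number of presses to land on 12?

3⁻¹ ≡ 11 (mod 16) because 3·11 = 33 = 2·16 + 1.
So x ≡ 11·12 = 132 ≡ 4 (mod 16).
Check: 3·4 = 12 = 0·16 + 12.

4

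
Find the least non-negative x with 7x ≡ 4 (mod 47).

14

7⁻¹ ≡ 27 (mod 47) because 7·27 = 189 = 4·47 + 1.
So x ≡ 27·4 = 108 ≡ 14 (mod 47).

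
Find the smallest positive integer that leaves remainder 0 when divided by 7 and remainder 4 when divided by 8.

x ≡ 0 (mod 7) gives x ∈ {0, 7, 14, 21, 28}.
The first of these with x mod 8 = 4 is 28.

28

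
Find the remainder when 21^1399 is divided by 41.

Successive squares of 21 mod 41: 21^1≡21, 21^2≡31, 21^4≡18, 21^8≡37, 21^16≡16, 21^32≡10, 21^64≡18, 21^128≡37, 21^256≡16, 21^512≡10, 21^1024≡18.
Since 1399 = 1 + 2 + 4 + 16 + 32 + 64 + 256 + 1024 in binary, 21^1399 ≡ 21·31·18·16·10·18·16·18 ≡ 2 (mod 41).

2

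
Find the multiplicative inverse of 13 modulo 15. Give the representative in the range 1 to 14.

7

15 = 1·13 + 2
13 = 6·2 + 1
2 = 2·1 + 0
Back-substituting gives 13·7 ≡ 1 (mod 15).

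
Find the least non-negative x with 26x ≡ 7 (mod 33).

The inverse of 26 mod 33 is 14 (since 26·14 = 364 ≡ 1).
Multiplying both sides by 14: x ≡ 14·7 = 98 ≡ 32 (mod 33).

32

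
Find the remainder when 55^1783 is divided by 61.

By repeated squaring mod 61: 55^1≡55, 55^2≡36, 55^4≡15, 55^8≡42, 55^16≡56, 55^32≡25, 55^64≡15, 55^128≡42, 55^256≡56, 55^512≡25, 55^1024≡15.
1783 = 1 + 2 + 4 + 16 + 32 + 64 + 128 + 512 + 1024, so 55^1783 ≡ 55·36·15·56·25·15·42·25·15 ≡ 59 (mod 61).

59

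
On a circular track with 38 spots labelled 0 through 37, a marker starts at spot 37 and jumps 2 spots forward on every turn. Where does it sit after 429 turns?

429·2 = 858.
858 − 22·38 = 22, so 858 ≡ 22 (mod 38).
(37 + 22) mod 38 = 21.

21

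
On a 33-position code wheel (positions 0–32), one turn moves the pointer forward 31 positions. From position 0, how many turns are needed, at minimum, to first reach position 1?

16

33 = 1·31 + 2
31 = 15·2 + 1
2 = 2·1 + 0
Back-substituting gives 31·16 ≡ 1 (mod 33).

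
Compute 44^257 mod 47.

Square-and-reduce mod 47: 44^1≡44, 44^2≡9, 44^4≡34, 44^8≡28, 44^16≡32, 44^32≡37, 44^64≡6, 44^128≡36, 44^256≡27.
Since 257 = 1 + 256 in binary, 44^257 ≡ 44·27 ≡ 13 (mod 47).

13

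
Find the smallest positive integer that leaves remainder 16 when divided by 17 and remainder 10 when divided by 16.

Since 16·16 ≡ 1 (mod 17), take x = 10 + 16·((16−10)·16 mod 17) = 10 + 16·11 = 186.
Check: 186 mod 17 = 16, 186 mod 16 = 10.

186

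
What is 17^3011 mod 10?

Powers of 7 mod 10 repeat with period 4: 7, 9, 3, 1.
3011 leaves remainder 3 on division by 4, so 17^3011 ends in 3.

3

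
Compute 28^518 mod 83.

33

By repeated squaring mod 83: 28^1≡28, 28^2≡37, 28^4≡41, 28^8≡21, 28^16≡26, 28^32≡12, 28^64≡61, 28^128≡69, 28^256≡30, 28^512≡70.
Since 518 = 2 + 4 + 512 in binary, 28^518 ≡ 37·41·70 ≡ 33 (mod 83).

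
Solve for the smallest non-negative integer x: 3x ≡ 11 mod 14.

3⁻¹ ≡ 5 (mod 14) because 3·5 = 15 = 1·14 + 1.
Multiplying both sides by 5: x ≡ 5·11 = 55 ≡ 13 (mod 14).

13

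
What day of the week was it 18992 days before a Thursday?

Wednesday

Dividing 18992 by 7 gives quotient 2713 and remainder 1.
Thursday − 1 day → Wednesday.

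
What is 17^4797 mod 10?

7

The units digit of 17^n cycles with period 4: 7, 9, 3, 1, …
4797 leaves remainder 1 on division by 4, so 17^4797 ends in 7.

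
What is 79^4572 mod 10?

The units digit of 79^n cycles with period 2: 9, 1, …
4572 leaves remainder 0 on division by 2, so 79^4572 ends in 1.

1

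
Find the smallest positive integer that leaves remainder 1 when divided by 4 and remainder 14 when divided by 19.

33

x ≡ 1 (mod 4) gives x ∈ {1, 5, 9, 13, 17, 21, 25, 29, …}.
The first of these with x mod 19 = 14 is 33.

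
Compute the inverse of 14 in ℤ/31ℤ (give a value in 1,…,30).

20

31 = 2·14 + 3
14 = 4·3 + 2
3 = 1·2 + 1
2 = 2·1 + 0
Back-substituting gives 14·20 ≡ 1 (mod 31).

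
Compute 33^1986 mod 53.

43

Square-and-reduce mod 53: 33^1≡33, 33^2≡29, 33^4≡46, 33^8≡49, 33^16≡16, 33^32≡44, 33^64≡28, 33^128≡42, 33^256≡15, 33^512≡13, 33^1024≡10.
Since 1986 = 2 + 64 + 128 + 256 + 512 + 1024 in binary, 33^1986 ≡ 29·28·42·15·13·10 ≡ 43 (mod 53).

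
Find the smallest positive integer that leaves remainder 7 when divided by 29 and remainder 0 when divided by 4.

x ≡ 0 (mod 4) gives x ∈ {0, 4, 8, 12, 16, 20, 24, 28, …}.
The first of these with x mod 29 = 7 is 36.

36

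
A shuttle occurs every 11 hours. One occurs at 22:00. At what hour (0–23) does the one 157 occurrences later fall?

157·11 = 1727.
1727 mod 24 = 23 (since 71·24 = 1704).
(22 + 23) mod 24 = 21.

21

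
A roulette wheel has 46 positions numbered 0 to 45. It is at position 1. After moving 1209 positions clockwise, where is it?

1209 mod 46 = 13 (since 26·46 = 1196).
(1 + 13) mod 46 = 14.

14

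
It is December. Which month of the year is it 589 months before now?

November

589 mod 12 = 1 (since 49·12 = 588).
December − 1 month → November.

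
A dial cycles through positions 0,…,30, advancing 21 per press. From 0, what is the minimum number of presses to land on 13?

8

21⁻¹ ≡ 3 (mod 31) because 21·3 = 63 = 2·31 + 1.
Multiplying both sides by 3: x ≡ 3·13 = 39 ≡ 8 (mod 31).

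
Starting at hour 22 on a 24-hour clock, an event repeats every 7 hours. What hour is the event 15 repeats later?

7

15·7 = 105.
105 = 4·24 + 9, so 105 mod 24 = 9.
(22 + 9) mod 24 = 7.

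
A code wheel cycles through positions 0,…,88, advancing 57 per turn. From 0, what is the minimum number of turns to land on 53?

The inverse of 57 mod 89 is 25 (since 57·25 = 1425 ≡ 1).
So x ≡ 25·53 = 1325 ≡ 79 (mod 89).
Check: 57·79 = 4503 = 50·89 + 53.

79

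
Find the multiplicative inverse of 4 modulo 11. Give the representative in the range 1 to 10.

4·3 = 12 = 1·11 + 1, so 4⁻¹ ≡ 3 (mod 11).

3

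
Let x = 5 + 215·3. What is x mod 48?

26

215·3 = 645.
645 − 13·48 = 21, so 645 ≡ 21 (mod 48).
(5 + 21) mod 48 = 26.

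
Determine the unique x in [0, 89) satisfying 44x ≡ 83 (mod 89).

12

The inverse of 44 mod 89 is 87 (since 44·87 = 3828 ≡ 1).
Multiplying both sides by 87: x ≡ 87·83 = 7221 ≡ 12 (mod 89).
Check: 44·12 = 528 = 5·89 + 83.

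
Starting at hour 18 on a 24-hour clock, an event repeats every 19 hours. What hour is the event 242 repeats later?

8

242·19 = 4598.
4598 − 191·24 = 14, so 4598 ≡ 14 (mod 24).
(18 + 14) mod 24 = 8.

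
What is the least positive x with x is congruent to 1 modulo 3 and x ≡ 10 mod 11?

Since 11·2 ≡ 1 (mod 3), take x = 10 + 11·((1−10)·2 mod 3) = 10 + 11·0 = 10.
Check: 10 mod 3 = 1, 10 mod 11 = 10.

10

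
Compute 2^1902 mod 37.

By repeated squaring mod 37: 2^1≡2, 2^2≡4, 2^4≡16, 2^8≡34, 2^16≡9, 2^32≡7, 2^64≡12, 2^128≡33, 2^256≡16, 2^512≡34, 2^1024≡9.
Since 1902 = 2 + 4 + 8 + 32 + 64 + 256 + 512 + 1024 in binary, 2^1902 ≡ 4·16·34·7·12·16·34·9 ≡ 11 (mod 37).

11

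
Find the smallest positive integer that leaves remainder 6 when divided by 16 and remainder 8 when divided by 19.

198

x ≡ 6 (mod 16) gives x ∈ {6, 22, 38, 54, 70, 86, 102, 118, …}.
The first of these with x mod 19 = 8 is 198.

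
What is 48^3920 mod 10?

6

The units digit of 48^n cycles with period 4: 8, 4, 2, 6, …
3920 leaves remainder 0 on division by 4, so 48^3920 ends in 6.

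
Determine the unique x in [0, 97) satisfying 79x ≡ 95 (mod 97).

54

79⁻¹ ≡ 70 (mod 97) because 79·70 = 5530 = 57·97 + 1.
So x ≡ 70·95 = 6650 ≡ 54 (mod 97).
Check: 79·54 = 4266 = 43·97 + 95.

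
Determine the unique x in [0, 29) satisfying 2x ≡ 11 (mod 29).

The inverse of 2 mod 29 is 15 (since 2·15 = 30 ≡ 1).
So x ≡ 15·11 = 165 ≡ 20 (mod 29).

20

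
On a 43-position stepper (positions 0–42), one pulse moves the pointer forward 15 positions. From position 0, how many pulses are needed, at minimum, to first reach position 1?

15·23 = 345 = 8·43 + 1, so 15⁻¹ ≡ 23 (mod 43).

23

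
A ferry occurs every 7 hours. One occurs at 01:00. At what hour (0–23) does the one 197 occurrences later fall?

197·7 = 1379.
Dividing 1379 by 24 gives quotient 57 and remainder 11.
(1 + 11) mod 24 = 12.

12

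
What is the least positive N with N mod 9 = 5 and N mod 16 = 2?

x ≡ 5 (mod 9) gives x ∈ {5, 14, 23, 32, 41, 50}.
The first of these with x mod 16 = 2 is 50.

50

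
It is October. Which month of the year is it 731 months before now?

Dividing 731 by 12 gives quotient 60 and remainder 11.
October − 11 months → November.

November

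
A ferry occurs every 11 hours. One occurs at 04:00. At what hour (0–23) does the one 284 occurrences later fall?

284·11 = 3124.
3124 = 130·24 + 4, so 3124 mod 24 = 4.
(4 + 4) mod 24 = 8.

8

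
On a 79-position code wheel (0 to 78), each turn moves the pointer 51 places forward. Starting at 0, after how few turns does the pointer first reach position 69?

51⁻¹ ≡ 31 (mod 79) because 51·31 = 1581 = 20·79 + 1.
So x ≡ 31·69 = 2139 ≡ 6 (mod 79).

6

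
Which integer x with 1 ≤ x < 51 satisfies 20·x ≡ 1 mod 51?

23

20·23 = 460 = 9·51 + 1, so 20⁻¹ ≡ 23 (mod 51).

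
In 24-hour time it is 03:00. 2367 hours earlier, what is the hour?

2367 = 98·24 + 15, so 2367 mod 24 = 15.
(3 − 15) mod 24 = 12.

12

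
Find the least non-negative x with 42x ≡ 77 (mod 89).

The inverse of 42 mod 89 is 53 (since 42·53 = 2226 ≡ 1).
Multiplying both sides by 53: x ≡ 53·77 = 4081 ≡ 76 (mod 89).
Check: 42·76 = 3192 = 35·89 + 77.

76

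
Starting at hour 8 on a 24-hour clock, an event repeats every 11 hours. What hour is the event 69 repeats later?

23

69·11 = 759.
759 mod 24 = 15 (since 31·24 = 744).
(8 + 15) mod 24 = 23.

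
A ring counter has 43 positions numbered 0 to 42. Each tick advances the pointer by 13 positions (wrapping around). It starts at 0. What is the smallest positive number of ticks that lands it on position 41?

23

13⁻¹ ≡ 10 (mod 43) because 13·10 = 130 = 3·43 + 1.
So x ≡ 10·41 = 410 ≡ 23 (mod 43).
Check: 13·23 = 299 = 6·43 + 41.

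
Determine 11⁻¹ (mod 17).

14

17 = 1·11 + 6
11 = 1·6 + 5
6 = 1·5 + 1
5 = 5·1 + 0
Back-substituting gives 11·14 ≡ 1 (mod 17).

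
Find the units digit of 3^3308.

1

The units digit of 3^n cycles with period 4: 3, 9, 7, 1, …
3308 leaves remainder 0 on division by 4, so 3^3308 ends in 1.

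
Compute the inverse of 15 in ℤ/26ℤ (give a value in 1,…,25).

7

15·7 = 105 = 4·26 + 1, so 15⁻¹ ≡ 7 (mod 26).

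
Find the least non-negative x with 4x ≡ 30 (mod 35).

25

4⁻¹ ≡ 9 (mod 35) because 4·9 = 36 = 1·35 + 1.
So x ≡ 9·30 = 270 ≡ 25 (mod 35).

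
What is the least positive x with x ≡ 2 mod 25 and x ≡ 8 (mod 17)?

x ≡ 8 (mod 17) gives x ∈ {8, 25, 42, 59, 76, 93, 110, 127}.
The first of these with x mod 25 = 2 is 127.

127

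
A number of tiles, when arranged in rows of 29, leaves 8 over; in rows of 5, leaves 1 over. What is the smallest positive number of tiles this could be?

66

x ≡ 1 (mod 5) gives x ∈ {1, 6, 11, 16, 21, 26, 31, 36, …}.
The first of these with x mod 29 = 8 is 66.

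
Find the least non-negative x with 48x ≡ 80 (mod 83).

57

48⁻¹ ≡ 64 (mod 83) because 48·64 = 3072 = 37·83 + 1.
So x ≡ 64·80 = 5120 ≡ 57 (mod 83).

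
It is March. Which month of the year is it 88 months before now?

88 = 7·12 + 4, so 88 mod 12 = 4.
March − 4 months → November.

November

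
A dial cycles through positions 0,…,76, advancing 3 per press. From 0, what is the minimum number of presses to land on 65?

3⁻¹ ≡ 26 (mod 77) because 3·26 = 78 = 1·77 + 1.
Multiplying both sides by 26: x ≡ 26·65 = 1690 ≡ 73 (mod 77).

73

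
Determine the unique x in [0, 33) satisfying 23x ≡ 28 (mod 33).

17

23⁻¹ ≡ 23 (mod 33) because 23·23 = 529 = 16·33 + 1.
Multiplying both sides by 23: x ≡ 23·28 = 644 ≡ 17 (mod 33).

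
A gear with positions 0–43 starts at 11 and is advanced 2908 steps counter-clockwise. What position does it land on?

7

Dividing 2908 by 44 gives quotient 66 and remainder 4.
(11 − 4) mod 44 = 7.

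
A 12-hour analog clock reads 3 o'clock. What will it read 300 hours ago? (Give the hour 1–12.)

300 mod 12 = 0 (since 25·12 = 300).
3 − 0 → 3 on a 12-hour dial.

3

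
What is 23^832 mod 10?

The units digit of 23^n cycles with period 4: 3, 9, 7, 1, …
832 mod 4 = 0, so the last digit matches 3^4 = 1.

1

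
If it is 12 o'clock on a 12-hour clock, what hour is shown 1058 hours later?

1058 − 88·12 = 2, so 1058 ≡ 2 (mod 12).
12 + 2 → 2 on a 12-hour dial.

2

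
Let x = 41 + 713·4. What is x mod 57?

713·4 = 2852.
Dividing 2852 by 57 gives quotient 50 and remainder 2.
(41 + 2) mod 57 = 43.

43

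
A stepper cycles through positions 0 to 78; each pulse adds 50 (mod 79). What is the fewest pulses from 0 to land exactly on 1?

49

79 = 1·50 + 29
50 = 1·29 + 21
29 = 1·21 + 8
21 = 2·8 + 5
8 = 1·5 + 3
5 = 1·3 + 2
3 = 1·2 + 1
2 = 2·1 + 0
Back-substituting gives 50·49 ≡ 1 (mod 79).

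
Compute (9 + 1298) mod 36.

1298 − 36·36 = 2, so 1298 ≡ 2 (mod 36).
(9 + 2) mod 36 = 11.

11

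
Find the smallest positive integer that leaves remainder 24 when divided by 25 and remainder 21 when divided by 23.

Since 23·12 ≡ 1 (mod 25), take x = 21 + 23·((24−21)·12 mod 25) = 21 + 23·11 = 274.
Check: 274 mod 25 = 24, 274 mod 23 = 21.

274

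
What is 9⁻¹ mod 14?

9·11 = 99 = 7·14 + 1, so 9⁻¹ ≡ 11 (mod 14).

11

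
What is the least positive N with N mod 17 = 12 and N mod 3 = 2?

29

Since 3·6 ≡ 1 (mod 17), take x = 2 + 3·((12−2)·6 mod 17) = 2 + 3·9 = 29.
Check: 29 mod 17 = 12, 29 mod 3 = 2.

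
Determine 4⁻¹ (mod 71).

71 = 17·4 + 3
4 = 1·3 + 1
3 = 3·1 + 0
Back-substituting gives 4·18 ≡ 1 (mod 71).

18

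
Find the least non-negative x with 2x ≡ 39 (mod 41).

The inverse of 2 mod 41 is 21 (since 2·21 = 42 ≡ 1).
Multiplying both sides by 21: x ≡ 21·39 = 819 ≡ 40 (mod 41).
Check: 2·40 = 80 = 1·41 + 39.

40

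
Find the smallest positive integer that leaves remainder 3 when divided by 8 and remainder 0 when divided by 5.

x ≡ 0 (mod 5) gives x ∈ {0, 5, 10, 15, 20, 25, 30, 35}.
The first of these with x mod 8 = 3 is 35.

35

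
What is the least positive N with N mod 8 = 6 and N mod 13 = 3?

94

x ≡ 6 (mod 8) gives x ∈ {6, 14, 22, 30, 38, 46, 54, 62, …}.
The first of these with x mod 13 = 3 is 94.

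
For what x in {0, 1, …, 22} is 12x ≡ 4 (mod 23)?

8

12⁻¹ ≡ 2 (mod 23) because 12·2 = 24 = 1·23 + 1.
So x ≡ 2·4 = 8 ≡ 8 (mod 23).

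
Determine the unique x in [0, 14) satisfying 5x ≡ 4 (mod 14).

5⁻¹ ≡ 3 (mod 14) because 5·3 = 15 = 1·14 + 1.
Multiplying both sides by 3: x ≡ 3·4 = 12 ≡ 12 (mod 14).

12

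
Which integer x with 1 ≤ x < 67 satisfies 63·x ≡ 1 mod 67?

63·50 = 3150 = 47·67 + 1, so 63⁻¹ ≡ 50 (mod 67).

50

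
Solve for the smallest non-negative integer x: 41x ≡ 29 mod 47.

The inverse of 41 mod 47 is 39 (since 41·39 = 1599 ≡ 1).
Multiplying both sides by 39: x ≡ 39·29 = 1131 ≡ 3 (mod 47).

3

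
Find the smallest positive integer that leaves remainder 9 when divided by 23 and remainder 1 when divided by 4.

9

x ≡ 1 (mod 4) gives x ∈ {1, 5, 9}.
The first of these with x mod 23 = 9 is 9.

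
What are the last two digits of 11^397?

71

Successive squares of 11 mod 100: 11^1≡11, 11^2≡21, 11^4≡41, 11^8≡81, 11^16≡61, 11^32≡21, 11^64≡41, 11^128≡81, 11^256≡61.
Since 397 = 1 + 4 + 8 + 128 + 256 in binary, 11^397 ≡ 11·41·81·81·61 ≡ 71 (mod 100).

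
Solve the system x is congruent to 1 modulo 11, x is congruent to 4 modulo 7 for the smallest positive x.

67

x ≡ 4 (mod 7) gives x ∈ {4, 11, 18, 25, 32, 39, 46, 53, …}.
The first of these with x mod 11 = 1 is 67.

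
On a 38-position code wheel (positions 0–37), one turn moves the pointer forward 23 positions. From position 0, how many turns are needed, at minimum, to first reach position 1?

5

38 = 1·23 + 15
23 = 1·15 + 8
15 = 1·8 + 7
8 = 1·7 + 1
7 = 7·1 + 0
Back-substituting gives 23·5 ≡ 1 (mod 38).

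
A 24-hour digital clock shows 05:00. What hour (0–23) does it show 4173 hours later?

2

4173 = 173·24 + 21, so 4173 mod 24 = 21.
(5 + 21) mod 24 = 2.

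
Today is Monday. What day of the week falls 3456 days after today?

3456 = 493·7 + 5, so 3456 mod 7 = 5.
Monday + 5 days → Saturday.

Saturday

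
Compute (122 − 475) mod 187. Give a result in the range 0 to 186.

475 − 2·187 = 101, so 475 ≡ 101 (mod 187).
(122 − 101) mod 187 = 21.

21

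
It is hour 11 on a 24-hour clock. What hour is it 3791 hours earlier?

3791 mod 24 = 23 (since 157·24 = 3768).
(11 − 23) mod 24 = 12.

12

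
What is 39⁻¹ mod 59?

39·56 = 2184 = 37·59 + 1, so 39⁻¹ ≡ 56 (mod 59).

56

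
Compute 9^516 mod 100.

Square-and-reduce mod 100: 9^1≡9, 9^2≡81, 9^4≡61, 9^8≡21, 9^16≡41, 9^32≡81, 9^64≡61, 9^128≡21, 9^256≡41, 9^512≡81.
Since 516 = 4 + 512 in binary, 9^516 ≡ 61·81 ≡ 41 (mod 100).

41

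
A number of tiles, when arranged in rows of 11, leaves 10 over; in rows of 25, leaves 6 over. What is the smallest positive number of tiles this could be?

Since 25·4 ≡ 1 (mod 11), take x = 6 + 25·((10−6)·4 mod 11) = 6 + 25·5 = 131.
Check: 131 mod 11 = 10, 131 mod 25 = 6.

131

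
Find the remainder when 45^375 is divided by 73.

Successive squares of 45 mod 73: 45^1≡45, 45^2≡54, 45^4≡69, 45^8≡16, 45^16≡37, 45^32≡55, 45^64≡32, 45^128≡2, 45^256≡4.
375 = 1 + 2 + 4 + 16 + 32 + 64 + 256, so 45^375 ≡ 45·54·69·37·55·32·4 ≡ 43 (mod 73).

43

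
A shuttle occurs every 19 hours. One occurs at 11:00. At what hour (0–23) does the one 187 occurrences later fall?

187·19 = 3553.
3553 mod 24 = 1 (since 148·24 = 3552).
(11 + 1) mod 24 = 12.

12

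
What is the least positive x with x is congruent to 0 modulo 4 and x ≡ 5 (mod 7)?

12

x ≡ 0 (mod 4) gives x ∈ {0, 4, 8, 12}.
The first of these with x mod 7 = 5 is 12.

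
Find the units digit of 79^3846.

1

Last digits of 9^n: 9, 1 (period 2).
3846 leaves remainder 0 on division by 2, so 79^3846 ends in 1.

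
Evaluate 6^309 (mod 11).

Successive squares of 6 mod 11: 6^1≡6, 6^2≡3, 6^4≡9, 6^8≡4, 6^16≡5, 6^32≡3, 6^64≡9, 6^128≡4, 6^256≡5.
309 = 1 + 4 + 16 + 32 + 256, so 6^309 ≡ 6·9·5·3·5 ≡ 2 (mod 11).

2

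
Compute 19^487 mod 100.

Square-and-reduce mod 100: 19^1≡19, 19^2≡61, 19^4≡21, 19^8≡41, 19^16≡81, 19^32≡61, 19^64≡21, 19^128≡41, 19^256≡81.
487 = 1 + 2 + 4 + 32 + 64 + 128 + 256, so 19^487 ≡ 19·61·21·61·21·41·81 ≡ 39 (mod 100).

39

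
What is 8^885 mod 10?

Powers of 8 mod 10 repeat with period 4: 8, 4, 2, 6.
885 mod 4 = 1, so the last digit matches 8^1 = 8.

8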